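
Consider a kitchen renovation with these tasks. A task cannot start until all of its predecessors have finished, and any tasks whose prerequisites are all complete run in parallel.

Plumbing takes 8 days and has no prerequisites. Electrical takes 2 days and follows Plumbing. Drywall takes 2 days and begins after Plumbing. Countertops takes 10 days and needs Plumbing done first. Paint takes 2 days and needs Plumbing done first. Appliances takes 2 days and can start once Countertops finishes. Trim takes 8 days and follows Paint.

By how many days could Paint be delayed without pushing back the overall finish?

Plumbing→Countertops→Appliances = 8+10+2 = 20 sets the makespan at 20 days.
The longest chain containing Paint totals 18 days.
Float = 20 − 18 = 2.

2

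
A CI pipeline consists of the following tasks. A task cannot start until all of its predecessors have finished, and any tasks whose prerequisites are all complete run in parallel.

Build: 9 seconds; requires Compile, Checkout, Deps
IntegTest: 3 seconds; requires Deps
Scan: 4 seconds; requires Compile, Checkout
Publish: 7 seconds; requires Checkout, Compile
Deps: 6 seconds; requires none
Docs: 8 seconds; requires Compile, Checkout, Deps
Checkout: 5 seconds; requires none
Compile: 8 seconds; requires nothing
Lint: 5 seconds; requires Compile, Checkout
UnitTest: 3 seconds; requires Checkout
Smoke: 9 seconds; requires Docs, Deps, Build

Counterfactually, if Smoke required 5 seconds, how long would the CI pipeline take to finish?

As given, the longest chain is Compile→Build→Smoke = 8+9+9 = 26, so the finish is 26 seconds.
Smoke lies on that path, so at 5 seconds the path becomes 22 seconds.
That remains the longest chain; total 22 seconds.

22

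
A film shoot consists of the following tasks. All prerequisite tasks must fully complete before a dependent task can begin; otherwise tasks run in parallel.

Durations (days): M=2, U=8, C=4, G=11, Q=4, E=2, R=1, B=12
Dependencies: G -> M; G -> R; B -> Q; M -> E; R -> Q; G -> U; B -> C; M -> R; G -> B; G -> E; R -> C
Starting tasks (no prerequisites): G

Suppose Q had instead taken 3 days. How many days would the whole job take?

27

Baseline: G→B→Q = 11+12+4 = 27 → 27 days.
Q is on the critical path; changing it to 3 makes that path 26 days.
New critical path: G→B→C = 11+12+4 = 27 ⇒ 27 days.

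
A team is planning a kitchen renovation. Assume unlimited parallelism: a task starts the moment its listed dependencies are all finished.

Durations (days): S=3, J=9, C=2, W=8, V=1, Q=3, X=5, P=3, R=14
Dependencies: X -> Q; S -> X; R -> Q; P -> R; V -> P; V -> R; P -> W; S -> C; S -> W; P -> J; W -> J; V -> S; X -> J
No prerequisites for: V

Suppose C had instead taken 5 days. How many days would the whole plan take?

Critical path before the change: V→P→R→Q = 1+3+14+3 = 21 giving 21 days.
C has 15 days of float (longest path through it is 6).
No other chain overtakes it, so the finish is 21 days.

21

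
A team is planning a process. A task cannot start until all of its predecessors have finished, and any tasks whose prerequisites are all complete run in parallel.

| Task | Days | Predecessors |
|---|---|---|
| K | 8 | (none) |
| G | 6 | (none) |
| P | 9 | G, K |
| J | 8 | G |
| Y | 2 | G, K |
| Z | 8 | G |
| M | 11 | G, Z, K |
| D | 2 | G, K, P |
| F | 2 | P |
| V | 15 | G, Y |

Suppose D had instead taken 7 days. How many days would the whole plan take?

25

Actual critical path: K→Y→V = 8+2+15 = 25 ⇒ 25 days.
The longest path through D is only 19 days, so D has float 6.
The critical path is still K→Y→V; finish is now 25 days.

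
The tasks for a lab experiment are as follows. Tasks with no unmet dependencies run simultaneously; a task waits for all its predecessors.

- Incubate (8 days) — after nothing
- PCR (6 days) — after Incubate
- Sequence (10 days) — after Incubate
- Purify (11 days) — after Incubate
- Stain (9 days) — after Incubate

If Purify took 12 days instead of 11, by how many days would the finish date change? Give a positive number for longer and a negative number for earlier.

Actual critical path: Incubate→Purify = 8+11 = 19 ⇒ 19 days.
Since Purify is critical, the +1 change carries straight to that chain (now 20 days).
No other chain overtakes it, so the finish is 20 days.
Change in finish: 20 − 19 = +1 days.

1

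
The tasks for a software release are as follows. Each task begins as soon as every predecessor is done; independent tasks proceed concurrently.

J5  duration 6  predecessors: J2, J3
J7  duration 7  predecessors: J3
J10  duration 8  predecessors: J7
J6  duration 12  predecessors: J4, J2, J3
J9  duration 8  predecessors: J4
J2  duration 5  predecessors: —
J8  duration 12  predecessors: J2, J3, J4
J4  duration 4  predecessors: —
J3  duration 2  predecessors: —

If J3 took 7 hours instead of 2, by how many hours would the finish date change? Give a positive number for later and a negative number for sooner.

5

Critical path before the change: J3→J7→J10 = 2+7+8 = 17 giving 17 hours.
Since J3 is critical, the +5 change carries straight to that chain (now 22 hours).
No other chain overtakes it, so the finish is 22 hours.
Change in finish: 22 − 17 = +5 hours.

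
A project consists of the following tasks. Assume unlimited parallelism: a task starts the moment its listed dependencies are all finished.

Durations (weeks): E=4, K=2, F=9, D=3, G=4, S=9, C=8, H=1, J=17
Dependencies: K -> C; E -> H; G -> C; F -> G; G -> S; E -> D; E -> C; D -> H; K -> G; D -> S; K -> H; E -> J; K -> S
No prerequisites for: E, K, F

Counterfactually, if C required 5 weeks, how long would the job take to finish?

22

Baseline: F→G→S = 9+4+9 = 22 → 22 weeks.
The longest path through C is only 21 weeks, so C has float 1.
No other chain overtakes it, so the finish is 22 weeks.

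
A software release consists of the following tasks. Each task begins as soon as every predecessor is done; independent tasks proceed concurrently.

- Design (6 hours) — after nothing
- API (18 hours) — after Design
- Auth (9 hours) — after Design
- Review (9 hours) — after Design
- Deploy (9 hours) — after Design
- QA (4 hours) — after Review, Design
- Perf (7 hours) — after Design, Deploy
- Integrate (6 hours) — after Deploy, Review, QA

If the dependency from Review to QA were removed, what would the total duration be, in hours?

Before: longest chain Design→Review→QA→Integrate = 6+9+4+6 = 25, finish 25.
Without Review→QA, QA's earliest start moves from 15 to 6.
The longest chain is now Design→API = 6+18 = 24, so the plan takes 24 hours.

24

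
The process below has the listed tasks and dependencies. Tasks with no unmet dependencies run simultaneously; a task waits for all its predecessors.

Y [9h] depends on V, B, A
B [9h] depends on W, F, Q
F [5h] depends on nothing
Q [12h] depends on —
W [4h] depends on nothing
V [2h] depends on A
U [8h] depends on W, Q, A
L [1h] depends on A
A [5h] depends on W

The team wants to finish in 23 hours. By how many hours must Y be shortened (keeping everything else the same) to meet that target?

Current finish: 30 hours; target: 23.
Y is on every critical path, so each hour cut from Y cuts the finish by one (this holds down to a finish of 22).
Need 30 − 23 = 7 hours off Y → Y becomes 2 hours, finish becomes 23.

7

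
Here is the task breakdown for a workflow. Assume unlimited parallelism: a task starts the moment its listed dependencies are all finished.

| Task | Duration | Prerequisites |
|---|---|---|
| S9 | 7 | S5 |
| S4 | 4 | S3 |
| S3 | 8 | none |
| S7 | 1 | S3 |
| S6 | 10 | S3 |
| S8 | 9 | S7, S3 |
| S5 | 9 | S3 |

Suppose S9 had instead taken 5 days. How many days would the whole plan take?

22

Baseline: S3→S5→S9 = 8+9+7 = 24 → 24 days.
Since S9 is critical, the -2 change carries straight to that chain (now 22 days).
No other chain overtakes it, so the finish is 22 days.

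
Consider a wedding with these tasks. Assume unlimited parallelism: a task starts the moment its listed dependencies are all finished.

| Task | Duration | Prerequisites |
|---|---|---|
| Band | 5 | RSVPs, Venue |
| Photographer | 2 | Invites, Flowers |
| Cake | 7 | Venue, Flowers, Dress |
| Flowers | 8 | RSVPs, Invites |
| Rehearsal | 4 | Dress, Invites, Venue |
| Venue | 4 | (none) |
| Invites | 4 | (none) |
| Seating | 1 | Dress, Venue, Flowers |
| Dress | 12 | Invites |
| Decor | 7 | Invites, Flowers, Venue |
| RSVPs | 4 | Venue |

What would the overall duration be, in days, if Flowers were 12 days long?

27

Baseline: Venue→RSVPs→Flowers→Cake = 4+4+8+7 = 23 → 23 days.
Flowers lies on that path, so at 12 days the path becomes 27 days.
No other chain overtakes it, so the finish is 27 days.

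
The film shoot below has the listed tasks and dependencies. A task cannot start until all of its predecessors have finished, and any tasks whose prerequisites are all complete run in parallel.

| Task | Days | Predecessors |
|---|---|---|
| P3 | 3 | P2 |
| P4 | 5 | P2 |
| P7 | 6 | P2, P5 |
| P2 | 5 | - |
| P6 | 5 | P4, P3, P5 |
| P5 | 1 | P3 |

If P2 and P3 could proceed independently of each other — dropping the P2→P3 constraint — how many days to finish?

Before: longest chain P2→P3→P5→P7 = 5+3+1+6 = 15, finish 15.
Without P2→P3, P3's earliest start moves from 5 to 0.
After: P2→P4→P6 = 5+5+5 = 15 → 15 days.

15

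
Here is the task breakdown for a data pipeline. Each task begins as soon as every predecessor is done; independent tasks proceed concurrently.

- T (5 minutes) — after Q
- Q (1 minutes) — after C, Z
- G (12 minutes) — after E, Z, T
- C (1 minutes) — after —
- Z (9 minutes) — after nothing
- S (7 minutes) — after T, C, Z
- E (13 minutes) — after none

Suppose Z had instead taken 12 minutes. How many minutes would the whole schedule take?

The binding path is Z→Q→T→G = 9+1+5+12 = 27; finish at 27 minutes.
Since Z is critical, the +3 change carries straight to that chain (now 30 minutes).
No other chain overtakes it, so the finish is 30 minutes.

30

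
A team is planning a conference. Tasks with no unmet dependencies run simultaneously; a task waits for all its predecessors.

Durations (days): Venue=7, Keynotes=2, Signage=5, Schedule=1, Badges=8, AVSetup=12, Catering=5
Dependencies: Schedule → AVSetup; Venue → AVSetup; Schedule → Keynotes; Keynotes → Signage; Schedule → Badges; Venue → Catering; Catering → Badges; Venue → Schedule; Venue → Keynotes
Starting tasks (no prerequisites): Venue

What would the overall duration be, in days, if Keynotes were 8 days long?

21

Baseline: Venue→Schedule→AVSetup = 7+1+12 = 20 → 20 days.
Keynotes has 5 days of float (longest path through it is 15).
The binding chain switches to Venue→Schedule→Keynotes→Signage = 7+1+8+5 = 21; finish 21 days.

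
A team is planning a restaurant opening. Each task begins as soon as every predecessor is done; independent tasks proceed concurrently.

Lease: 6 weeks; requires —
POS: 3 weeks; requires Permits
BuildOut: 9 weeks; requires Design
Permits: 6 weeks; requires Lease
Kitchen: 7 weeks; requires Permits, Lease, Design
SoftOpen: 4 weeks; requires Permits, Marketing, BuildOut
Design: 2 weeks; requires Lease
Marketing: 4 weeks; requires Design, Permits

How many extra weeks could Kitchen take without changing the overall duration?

The longest chain is Lease→Design→BuildOut→SoftOpen = 6+2+9+4 = 21; overall finish 21 weeks.
The longest chain containing Kitchen totals 19 weeks.
Slack of Kitchen = 14 − 12 = 2 weeks.

2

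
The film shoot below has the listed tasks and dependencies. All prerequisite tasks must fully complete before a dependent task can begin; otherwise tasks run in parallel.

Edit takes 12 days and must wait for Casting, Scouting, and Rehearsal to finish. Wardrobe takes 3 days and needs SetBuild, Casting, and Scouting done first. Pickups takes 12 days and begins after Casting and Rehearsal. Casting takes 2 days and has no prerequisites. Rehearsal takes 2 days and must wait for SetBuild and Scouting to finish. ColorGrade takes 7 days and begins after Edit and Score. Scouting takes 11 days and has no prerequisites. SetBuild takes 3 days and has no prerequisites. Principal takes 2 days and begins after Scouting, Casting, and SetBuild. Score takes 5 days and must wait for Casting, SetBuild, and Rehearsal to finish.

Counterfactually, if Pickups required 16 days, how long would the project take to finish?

32

The binding path is Scouting→Rehearsal→Edit→ColorGrade = 11+2+12+7 = 32; finish at 32 days.
Pickups has 7 days of float (longest path through it is 25).
That remains the longest chain; total 32 days.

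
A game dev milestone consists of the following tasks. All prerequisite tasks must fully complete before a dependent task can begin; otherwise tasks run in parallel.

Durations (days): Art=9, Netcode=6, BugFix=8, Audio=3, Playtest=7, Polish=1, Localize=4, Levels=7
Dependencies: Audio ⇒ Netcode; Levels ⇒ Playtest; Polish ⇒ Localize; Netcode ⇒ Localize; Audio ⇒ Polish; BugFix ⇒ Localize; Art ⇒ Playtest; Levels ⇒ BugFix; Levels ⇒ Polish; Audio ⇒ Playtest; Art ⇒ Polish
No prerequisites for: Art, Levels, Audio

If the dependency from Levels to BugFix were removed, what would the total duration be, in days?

With the dependency in place, Levels→BugFix→Localize = 7+8+4 = 19 sets the finish at 19 days.
Without Levels→BugFix, BugFix's earliest start moves from 7 to 0.
After: Art→Playtest = 9+7 = 16 → 16 days.

16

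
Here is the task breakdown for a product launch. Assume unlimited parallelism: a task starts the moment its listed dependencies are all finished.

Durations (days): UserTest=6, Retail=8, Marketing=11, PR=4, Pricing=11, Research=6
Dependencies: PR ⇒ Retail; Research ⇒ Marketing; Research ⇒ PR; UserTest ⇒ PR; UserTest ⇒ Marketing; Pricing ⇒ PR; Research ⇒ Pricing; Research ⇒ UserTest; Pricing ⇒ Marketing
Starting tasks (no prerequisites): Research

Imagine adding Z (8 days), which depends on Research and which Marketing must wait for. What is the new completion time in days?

29

Originally the product launch takes 29 days.
With Z inserted, Marketing now waits for max(UserTest, Pricing, Research, Z).
New critical path: Research→Pricing→PR→Retail = 6+11+4+8 = 29 ⇒ 29 days.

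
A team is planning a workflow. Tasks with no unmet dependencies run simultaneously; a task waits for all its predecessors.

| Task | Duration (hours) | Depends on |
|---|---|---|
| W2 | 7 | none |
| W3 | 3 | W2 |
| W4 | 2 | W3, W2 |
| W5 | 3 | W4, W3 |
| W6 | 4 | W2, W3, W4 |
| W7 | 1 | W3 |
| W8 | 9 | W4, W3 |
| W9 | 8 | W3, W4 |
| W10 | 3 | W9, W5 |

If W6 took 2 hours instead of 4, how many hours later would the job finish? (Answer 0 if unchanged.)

Actual critical path: W2→W3→W4→W9→W10 = 7+3+2+8+3 = 23 ⇒ 23 hours.
The longest path through W6 is only 16 hours, so W6 has float 7.
The critical path is still W2→W3→W4→W9→W10; finish is now 23 hours.
Change in finish: 23 − 23 = +0 hours.

0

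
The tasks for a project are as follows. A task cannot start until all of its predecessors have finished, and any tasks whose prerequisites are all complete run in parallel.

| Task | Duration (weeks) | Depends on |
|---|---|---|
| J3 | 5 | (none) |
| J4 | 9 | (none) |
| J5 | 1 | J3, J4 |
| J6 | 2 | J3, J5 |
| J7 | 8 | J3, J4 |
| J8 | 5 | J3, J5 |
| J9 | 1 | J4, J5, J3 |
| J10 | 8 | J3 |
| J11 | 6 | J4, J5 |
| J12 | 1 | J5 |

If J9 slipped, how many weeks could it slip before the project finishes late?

The longest chain is J4→J7 = 9+8 = 17; overall finish 17 weeks.
Longest path through J9: 11 weeks (earliest finish 11, latest finish 17).
Float = 17 − 11 = 6.

6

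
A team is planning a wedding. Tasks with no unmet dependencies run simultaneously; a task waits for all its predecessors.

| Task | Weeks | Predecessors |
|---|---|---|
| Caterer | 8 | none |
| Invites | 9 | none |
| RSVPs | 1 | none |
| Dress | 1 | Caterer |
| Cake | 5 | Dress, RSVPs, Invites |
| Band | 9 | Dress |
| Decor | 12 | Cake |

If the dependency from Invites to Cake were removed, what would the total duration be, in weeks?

26

Before: longest chain Caterer→Dress→Cake→Decor = 8+1+5+12 = 26, finish 26.
Dropping Invites→Cake doesn't change Cake's earliest start (9); another predecessor still binds.
New critical path: Caterer→Dress→Cake→Decor = 8+1+5+12 = 26 ⇒ 26 weeks.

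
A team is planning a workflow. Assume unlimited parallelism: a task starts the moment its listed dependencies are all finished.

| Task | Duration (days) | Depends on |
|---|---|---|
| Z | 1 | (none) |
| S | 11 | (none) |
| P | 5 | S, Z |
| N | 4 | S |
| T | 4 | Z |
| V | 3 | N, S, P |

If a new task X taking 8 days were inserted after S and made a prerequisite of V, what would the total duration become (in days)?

Originally the workflow takes 19 days.
With X inserted, V now waits for max(N, S, P, X).
New critical path: S→X→V = 11+8+3 = 22 ⇒ 22 days.

22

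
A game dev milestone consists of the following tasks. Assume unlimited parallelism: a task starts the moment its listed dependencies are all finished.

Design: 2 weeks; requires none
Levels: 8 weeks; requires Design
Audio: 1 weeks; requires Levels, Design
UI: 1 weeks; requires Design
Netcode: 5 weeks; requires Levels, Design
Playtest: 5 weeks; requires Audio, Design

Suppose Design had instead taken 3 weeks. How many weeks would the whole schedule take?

The binding path is Design→Levels→Audio→Playtest = 2+8+1+5 = 16; finish at 16 weeks.
Design is on the critical path; changing it to 3 makes that path 17 weeks.
No other chain overtakes it, so the finish is 17 weeks.

17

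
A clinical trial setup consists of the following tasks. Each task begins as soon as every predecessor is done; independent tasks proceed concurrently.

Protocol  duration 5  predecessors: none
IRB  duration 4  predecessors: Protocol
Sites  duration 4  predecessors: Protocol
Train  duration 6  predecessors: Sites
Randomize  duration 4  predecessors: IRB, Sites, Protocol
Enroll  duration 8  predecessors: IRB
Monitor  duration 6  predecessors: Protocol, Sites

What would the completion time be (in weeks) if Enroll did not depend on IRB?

15

Before: longest chain Protocol→IRB→Enroll = 5+4+8 = 17, finish 17.
Without IRB→Enroll, Enroll's earliest start moves from 9 to 0.
New critical path: Protocol→Sites→Train = 5+4+6 = 15 ⇒ 15 weeks.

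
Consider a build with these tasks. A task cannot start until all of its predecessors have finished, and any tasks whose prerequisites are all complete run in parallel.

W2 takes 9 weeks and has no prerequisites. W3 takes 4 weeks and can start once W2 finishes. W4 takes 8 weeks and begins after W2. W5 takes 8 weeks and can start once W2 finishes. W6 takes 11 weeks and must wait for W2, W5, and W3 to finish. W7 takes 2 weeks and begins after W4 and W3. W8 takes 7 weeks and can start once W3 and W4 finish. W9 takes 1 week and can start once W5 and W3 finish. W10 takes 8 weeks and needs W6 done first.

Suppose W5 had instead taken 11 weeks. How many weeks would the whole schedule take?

Critical path before the change: W2→W5→W6→W10 = 9+8+11+8 = 36 giving 36 weeks.
Since W5 is critical, the +3 change carries straight to that chain (now 39 weeks).
The critical path is still W2→W5→W6→W10; finish is now 39 weeks.

39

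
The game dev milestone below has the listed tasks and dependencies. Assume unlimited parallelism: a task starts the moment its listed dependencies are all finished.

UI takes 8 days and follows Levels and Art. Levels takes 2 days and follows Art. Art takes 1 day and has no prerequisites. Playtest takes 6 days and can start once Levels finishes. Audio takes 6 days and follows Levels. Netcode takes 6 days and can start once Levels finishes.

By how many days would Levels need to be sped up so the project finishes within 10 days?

Current finish: 11 days; target: 10.
Levels is on every critical path, so each day cut from Levels cuts the finish by one (this holds down to a finish of 10).
Need 11 − 10 = 1 day off Levels → Levels becomes 1 day, finish becomes 10.

1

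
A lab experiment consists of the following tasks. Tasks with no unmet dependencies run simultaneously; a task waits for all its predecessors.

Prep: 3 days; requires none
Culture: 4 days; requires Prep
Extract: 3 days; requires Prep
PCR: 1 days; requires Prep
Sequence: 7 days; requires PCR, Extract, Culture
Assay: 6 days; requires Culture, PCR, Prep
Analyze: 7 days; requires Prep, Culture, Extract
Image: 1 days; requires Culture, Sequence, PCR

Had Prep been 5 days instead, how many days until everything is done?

As given, the longest chain is Prep→Culture→Sequence→Image = 3+4+7+1 = 15, so the finish is 15 days.
Since Prep is critical, the +2 change carries straight to that chain (now 17 days).
The critical path is still Prep→Culture→Sequence→Image; finish is now 17 days.

17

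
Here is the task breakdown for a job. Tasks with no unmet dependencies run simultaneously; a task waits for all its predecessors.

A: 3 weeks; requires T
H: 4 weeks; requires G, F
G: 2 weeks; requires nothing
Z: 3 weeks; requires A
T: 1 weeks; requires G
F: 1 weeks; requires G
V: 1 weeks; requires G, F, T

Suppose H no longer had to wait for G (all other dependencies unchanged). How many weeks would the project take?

9

With the dependency in place, G→T→A→Z = 2+1+3+3 = 9 sets the finish at 9 weeks.
Dropping G→H doesn't change H's earliest start (3); another predecessor still binds.
New critical path: G→T→A→Z = 2+1+3+3 = 9 ⇒ 9 weeks.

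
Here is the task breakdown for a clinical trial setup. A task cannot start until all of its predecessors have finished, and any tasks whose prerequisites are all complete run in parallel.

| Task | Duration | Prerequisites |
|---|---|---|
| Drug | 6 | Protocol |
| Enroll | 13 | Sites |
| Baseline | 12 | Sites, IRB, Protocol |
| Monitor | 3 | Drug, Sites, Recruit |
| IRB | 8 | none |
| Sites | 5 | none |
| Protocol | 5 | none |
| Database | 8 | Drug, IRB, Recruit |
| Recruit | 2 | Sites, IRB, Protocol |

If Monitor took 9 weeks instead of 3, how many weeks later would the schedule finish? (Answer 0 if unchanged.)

The binding path is IRB→Baseline = 8+12 = 20; finish at 20 weeks.
The longest path through Monitor is only 14 weeks, so Monitor has float 6.
New critical path: Protocol→Drug→Monitor = 5+6+9 = 20 ⇒ 20 weeks.
Change in finish: 20 − 20 = +0 weeks.

0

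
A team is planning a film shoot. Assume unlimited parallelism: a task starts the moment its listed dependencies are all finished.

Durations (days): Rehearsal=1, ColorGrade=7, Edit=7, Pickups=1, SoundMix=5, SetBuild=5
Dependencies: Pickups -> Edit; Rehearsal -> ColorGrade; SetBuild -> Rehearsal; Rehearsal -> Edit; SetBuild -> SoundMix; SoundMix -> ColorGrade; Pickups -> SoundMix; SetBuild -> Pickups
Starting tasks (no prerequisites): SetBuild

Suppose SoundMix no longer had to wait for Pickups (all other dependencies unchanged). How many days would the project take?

Before: longest chain SetBuild→Pickups→SoundMix→ColorGrade = 5+1+5+7 = 18, finish 18.
Without Pickups→SoundMix, SoundMix's earliest start moves from 6 to 5.
After: SetBuild→SoundMix→ColorGrade = 5+5+7 = 17 → 17 days.

17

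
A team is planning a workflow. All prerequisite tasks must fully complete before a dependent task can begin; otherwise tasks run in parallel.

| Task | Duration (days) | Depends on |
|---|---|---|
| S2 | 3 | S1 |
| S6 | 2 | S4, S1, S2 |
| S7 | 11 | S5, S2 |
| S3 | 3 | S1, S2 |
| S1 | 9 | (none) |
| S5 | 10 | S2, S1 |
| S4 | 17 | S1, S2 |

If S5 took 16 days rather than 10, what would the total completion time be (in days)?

The binding path is S1→S2→S5→S7 = 9+3+10+11 = 33; finish at 33 days.
S5 is on the critical path; changing it to 16 makes that path 39 days.
No other chain overtakes it, so the finish is 39 days.

39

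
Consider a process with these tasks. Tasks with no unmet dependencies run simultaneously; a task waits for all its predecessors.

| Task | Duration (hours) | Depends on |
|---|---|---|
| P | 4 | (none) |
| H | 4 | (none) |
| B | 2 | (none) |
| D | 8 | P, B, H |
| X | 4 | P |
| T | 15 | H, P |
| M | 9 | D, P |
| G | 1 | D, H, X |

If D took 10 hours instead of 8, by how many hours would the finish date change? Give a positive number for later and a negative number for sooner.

Actual critical path: P→D→M = 4+8+9 = 21 ⇒ 21 hours.
Since D is critical, the +2 change carries straight to that chain (now 23 hours).
That remains the longest chain; total 23 hours.
Change in finish: 23 − 21 = +2 hours.

2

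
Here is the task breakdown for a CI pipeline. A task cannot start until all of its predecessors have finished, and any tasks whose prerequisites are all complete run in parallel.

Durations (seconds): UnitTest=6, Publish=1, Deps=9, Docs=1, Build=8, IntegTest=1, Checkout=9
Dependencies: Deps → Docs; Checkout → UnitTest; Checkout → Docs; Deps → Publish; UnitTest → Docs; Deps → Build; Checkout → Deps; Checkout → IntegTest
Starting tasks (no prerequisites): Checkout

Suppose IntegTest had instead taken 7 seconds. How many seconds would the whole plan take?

Actual critical path: Checkout→Deps→Build = 9+9+8 = 26 ⇒ 26 seconds.
IntegTest has 16 seconds of float (longest path through it is 10).
That remains the longest chain; total 26 seconds.

26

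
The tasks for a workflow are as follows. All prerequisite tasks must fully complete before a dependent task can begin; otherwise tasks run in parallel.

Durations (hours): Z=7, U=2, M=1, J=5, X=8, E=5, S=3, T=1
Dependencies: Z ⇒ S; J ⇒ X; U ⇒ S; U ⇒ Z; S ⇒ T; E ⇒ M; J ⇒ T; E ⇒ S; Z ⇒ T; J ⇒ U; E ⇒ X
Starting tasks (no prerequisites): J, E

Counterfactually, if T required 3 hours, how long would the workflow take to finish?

20

The binding path is J→U→Z→S→T = 5+2+7+3+1 = 18; finish at 18 hours.
T is on the critical path; changing it to 3 makes that path 20 hours.
No other chain overtakes it, so the finish is 20 hours.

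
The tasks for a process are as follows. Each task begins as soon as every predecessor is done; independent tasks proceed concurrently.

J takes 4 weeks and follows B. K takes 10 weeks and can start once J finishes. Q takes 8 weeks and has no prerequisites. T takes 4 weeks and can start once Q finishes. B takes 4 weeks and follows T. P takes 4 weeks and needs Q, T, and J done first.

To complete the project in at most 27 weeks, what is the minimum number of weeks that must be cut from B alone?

Current finish: 30 weeks; target: 27.
B is on every critical path, so each week cut from B cuts the finish by one (this holds down to a finish of 27).
Need 30 − 27 = 3 weeks off B → B becomes 1 week, finish becomes 27.

3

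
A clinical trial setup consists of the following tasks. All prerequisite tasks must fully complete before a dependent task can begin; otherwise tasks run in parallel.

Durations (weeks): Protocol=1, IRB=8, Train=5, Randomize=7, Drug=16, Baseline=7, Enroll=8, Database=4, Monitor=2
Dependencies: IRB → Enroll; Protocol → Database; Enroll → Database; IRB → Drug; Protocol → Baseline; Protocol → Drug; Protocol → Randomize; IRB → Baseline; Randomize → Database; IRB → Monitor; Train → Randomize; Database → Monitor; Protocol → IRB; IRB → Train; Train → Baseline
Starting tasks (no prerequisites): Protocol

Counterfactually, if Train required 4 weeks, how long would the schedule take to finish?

26

Baseline: Protocol→IRB→Train→Randomize→Database→Monitor = 1+8+5+7+4+2 = 27 → 27 weeks.
Since Train is critical, the -1 change carries straight to that chain (now 26 weeks).
No other chain overtakes it, so the finish is 26 weeks.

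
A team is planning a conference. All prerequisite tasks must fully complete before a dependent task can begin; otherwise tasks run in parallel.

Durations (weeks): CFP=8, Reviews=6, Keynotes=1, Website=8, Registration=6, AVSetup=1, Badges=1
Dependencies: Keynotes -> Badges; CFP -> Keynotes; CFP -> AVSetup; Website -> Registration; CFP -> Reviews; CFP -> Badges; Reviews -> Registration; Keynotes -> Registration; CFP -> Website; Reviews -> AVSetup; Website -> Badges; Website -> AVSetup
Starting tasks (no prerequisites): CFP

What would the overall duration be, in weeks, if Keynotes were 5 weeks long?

22

Critical path before the change: CFP→Website→Registration = 8+8+6 = 22 giving 22 weeks.
The longest path through Keynotes is only 15 weeks, so Keynotes has float 7.
The critical path is still CFP→Website→Registration; finish is now 22 weeks.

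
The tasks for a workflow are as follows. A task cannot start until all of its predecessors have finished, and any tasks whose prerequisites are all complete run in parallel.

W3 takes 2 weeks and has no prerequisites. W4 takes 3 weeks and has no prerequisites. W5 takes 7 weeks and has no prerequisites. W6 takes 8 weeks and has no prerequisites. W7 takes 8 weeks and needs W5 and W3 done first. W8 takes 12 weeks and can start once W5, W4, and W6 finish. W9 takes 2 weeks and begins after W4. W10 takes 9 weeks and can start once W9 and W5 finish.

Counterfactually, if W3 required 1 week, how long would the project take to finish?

20

As given, the longest chain is W6→W8 = 8+12 = 20, so the finish is 20 weeks.
W3 is off the critical path — its longest chain is 10 weeks, giving 10 of slack.
No other chain overtakes it, so the finish is 20 weeks.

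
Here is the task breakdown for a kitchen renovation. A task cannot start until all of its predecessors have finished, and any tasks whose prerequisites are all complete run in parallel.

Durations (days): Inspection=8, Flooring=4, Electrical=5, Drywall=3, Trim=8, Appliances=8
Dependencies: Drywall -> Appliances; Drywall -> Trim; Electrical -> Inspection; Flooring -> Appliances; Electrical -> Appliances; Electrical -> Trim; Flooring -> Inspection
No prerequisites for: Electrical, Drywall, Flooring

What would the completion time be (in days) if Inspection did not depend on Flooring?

With the dependency in place, Electrical→Inspection = 5+8 = 13 sets the finish at 13 days.
Dropping Flooring→Inspection doesn't change Inspection's earliest start (5); another predecessor still binds.
The longest chain is now Electrical→Inspection = 5+8 = 13, so the job takes 13 days.

13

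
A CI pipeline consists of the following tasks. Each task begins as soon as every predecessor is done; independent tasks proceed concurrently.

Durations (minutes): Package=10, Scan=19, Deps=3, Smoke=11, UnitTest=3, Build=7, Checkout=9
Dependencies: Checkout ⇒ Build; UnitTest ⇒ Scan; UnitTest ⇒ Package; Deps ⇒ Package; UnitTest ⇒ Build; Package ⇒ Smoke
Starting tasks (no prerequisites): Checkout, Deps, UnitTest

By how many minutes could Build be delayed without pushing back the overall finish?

The longest chain is Deps→Package→Smoke = 3+10+11 = 24; overall finish 24 minutes.
The longest chain containing Build totals 16 minutes.
Slack of Build = 17 − 9 = 8 minutes.

8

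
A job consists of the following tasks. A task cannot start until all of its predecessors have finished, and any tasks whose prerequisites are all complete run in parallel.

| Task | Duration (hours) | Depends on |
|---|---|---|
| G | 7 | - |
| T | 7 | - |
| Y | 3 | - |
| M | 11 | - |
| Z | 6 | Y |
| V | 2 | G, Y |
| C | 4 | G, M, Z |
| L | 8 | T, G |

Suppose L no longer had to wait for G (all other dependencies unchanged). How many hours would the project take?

15

Before: longest chain G→L = 7+8 = 15, finish 15.
Dropping G→L doesn't change L's earliest start (7); another predecessor still binds.
New critical path: T→L = 7+8 = 15 ⇒ 15 hours.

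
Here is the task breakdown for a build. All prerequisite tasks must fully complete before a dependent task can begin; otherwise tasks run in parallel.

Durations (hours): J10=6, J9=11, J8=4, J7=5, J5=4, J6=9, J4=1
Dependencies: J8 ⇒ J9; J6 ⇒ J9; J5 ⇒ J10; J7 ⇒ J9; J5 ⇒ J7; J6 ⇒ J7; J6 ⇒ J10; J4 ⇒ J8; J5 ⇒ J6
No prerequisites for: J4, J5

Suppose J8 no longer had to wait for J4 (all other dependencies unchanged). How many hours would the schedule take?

29

With the dependency in place, J5→J6→J7→J9 = 4+9+5+11 = 29 sets the finish at 29 hours.
Without J4→J8, J8's earliest start moves from 1 to 0.
New critical path: J5→J6→J7→J9 = 4+9+5+11 = 29 ⇒ 29 hours.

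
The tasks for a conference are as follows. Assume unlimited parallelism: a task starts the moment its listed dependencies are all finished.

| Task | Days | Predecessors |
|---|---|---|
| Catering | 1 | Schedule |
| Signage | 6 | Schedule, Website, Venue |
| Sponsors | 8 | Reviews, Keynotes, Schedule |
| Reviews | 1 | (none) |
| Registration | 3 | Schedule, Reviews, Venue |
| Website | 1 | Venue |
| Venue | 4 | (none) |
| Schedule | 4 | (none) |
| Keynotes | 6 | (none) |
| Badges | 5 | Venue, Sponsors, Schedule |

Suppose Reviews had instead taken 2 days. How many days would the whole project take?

19

As given, the longest chain is Keynotes→Sponsors→Badges = 6+8+5 = 19, so the finish is 19 days.
Reviews is off the critical path — its longest chain is 14 days, giving 5 of slack.
No other chain overtakes it, so the finish is 19 days.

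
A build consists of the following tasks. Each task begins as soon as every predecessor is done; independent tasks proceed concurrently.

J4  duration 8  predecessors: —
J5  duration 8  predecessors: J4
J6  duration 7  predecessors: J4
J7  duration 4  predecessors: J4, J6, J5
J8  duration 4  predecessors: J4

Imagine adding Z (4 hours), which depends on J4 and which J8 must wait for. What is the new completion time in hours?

20

Originally the plan takes 20 hours.
With Z inserted, J8 now waits for max(J4, Z).
New critical path: J4→J5→J7 = 8+8+4 = 20 ⇒ 20 hours.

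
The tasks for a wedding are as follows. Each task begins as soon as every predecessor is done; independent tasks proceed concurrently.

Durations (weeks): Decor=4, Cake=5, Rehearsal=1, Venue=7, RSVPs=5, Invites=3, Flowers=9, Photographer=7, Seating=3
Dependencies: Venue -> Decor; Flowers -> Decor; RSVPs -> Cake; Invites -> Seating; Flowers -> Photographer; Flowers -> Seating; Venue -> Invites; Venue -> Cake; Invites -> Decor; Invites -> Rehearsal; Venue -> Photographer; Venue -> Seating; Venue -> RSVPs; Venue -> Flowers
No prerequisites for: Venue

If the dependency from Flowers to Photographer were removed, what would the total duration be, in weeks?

Original critical path: Venue→Flowers→Photographer = 7+9+7 = 23 ⇒ 23 weeks.
Without Flowers→Photographer, Photographer's earliest start moves from 16 to 7.
The longest chain is now Venue→Flowers→Decor = 7+9+4 = 20, so the wedding takes 20 weeks.

20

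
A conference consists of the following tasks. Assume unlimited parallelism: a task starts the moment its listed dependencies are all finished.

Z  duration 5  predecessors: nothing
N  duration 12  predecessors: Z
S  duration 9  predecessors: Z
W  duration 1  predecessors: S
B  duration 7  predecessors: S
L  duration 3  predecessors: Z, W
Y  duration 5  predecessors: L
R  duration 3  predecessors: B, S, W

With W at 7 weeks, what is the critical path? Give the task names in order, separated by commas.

Z, S, W, L, Y

Baseline: Z→S→B→R = 5+9+7+3 = 24 → 24 weeks.
W is off the critical path — its longest chain is 23 weeks, giving 1 of slack.
The binding chain switches to Z→S→W→L→Y = 5+9+7+3+5 = 29; finish 29 weeks.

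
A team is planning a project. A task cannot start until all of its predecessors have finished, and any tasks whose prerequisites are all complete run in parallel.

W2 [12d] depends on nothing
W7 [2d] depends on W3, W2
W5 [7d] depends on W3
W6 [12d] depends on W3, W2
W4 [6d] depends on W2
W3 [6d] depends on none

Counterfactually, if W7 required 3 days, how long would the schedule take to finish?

Critical path before the change: W2→W6 = 12+12 = 24 giving 24 days.
W7 has 10 days of float (longest path through it is 14).
No other chain overtakes it, so the finish is 24 days.

24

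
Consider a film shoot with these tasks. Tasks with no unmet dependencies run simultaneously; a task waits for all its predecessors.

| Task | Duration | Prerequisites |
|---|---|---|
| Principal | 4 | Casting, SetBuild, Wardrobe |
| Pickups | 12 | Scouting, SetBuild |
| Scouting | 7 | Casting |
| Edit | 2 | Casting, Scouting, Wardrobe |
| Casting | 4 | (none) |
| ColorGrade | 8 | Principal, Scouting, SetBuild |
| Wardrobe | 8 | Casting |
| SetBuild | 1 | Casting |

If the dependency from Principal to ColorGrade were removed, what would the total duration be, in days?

23

Original critical path: Casting→Wardrobe→Principal→ColorGrade = 4+8+4+8 = 24 ⇒ 24 days.
Without Principal→ColorGrade, ColorGrade's earliest start moves from 16 to 11.
After: Casting→Scouting→Pickups = 4+7+12 = 23 → 23 days.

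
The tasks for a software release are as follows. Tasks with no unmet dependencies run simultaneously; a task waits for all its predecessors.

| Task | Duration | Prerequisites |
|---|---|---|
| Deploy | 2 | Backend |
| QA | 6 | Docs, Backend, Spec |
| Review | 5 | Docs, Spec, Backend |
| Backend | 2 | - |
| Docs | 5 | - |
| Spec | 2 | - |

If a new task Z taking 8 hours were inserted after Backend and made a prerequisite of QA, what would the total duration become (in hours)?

Originally the schedule takes 11 hours.
With Z inserted, QA now waits for max(Docs, Backend, Spec, Z).
New critical path: Backend→Z→QA = 2+8+6 = 16 ⇒ 16 hours.

16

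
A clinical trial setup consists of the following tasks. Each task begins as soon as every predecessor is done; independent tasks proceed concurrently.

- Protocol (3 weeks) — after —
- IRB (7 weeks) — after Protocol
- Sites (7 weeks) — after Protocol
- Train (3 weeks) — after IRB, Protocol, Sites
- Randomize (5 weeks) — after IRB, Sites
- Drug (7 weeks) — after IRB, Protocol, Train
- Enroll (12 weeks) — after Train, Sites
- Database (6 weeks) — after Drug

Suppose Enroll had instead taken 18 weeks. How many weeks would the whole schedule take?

Baseline: Protocol→IRB→Train→Drug→Database = 3+7+3+7+6 = 26 → 26 weeks.
Enroll is off the critical path — its longest chain is 25 weeks, giving 1 of slack.
New critical path: Protocol→IRB→Train→Enroll = 3+7+3+18 = 31 ⇒ 31 weeks.

31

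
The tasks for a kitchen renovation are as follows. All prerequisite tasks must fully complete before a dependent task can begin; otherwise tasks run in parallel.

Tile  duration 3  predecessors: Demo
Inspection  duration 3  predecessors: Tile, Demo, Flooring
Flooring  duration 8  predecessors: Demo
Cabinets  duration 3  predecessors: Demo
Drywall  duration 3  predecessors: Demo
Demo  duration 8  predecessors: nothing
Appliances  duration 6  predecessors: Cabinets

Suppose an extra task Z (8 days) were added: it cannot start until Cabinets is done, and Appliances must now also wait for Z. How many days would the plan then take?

25

Originally the plan takes 19 days.
With Z inserted, Appliances now waits for max(Cabinets, Z).
New critical path: Demo→Cabinets→Z→Appliances = 8+3+8+6 = 25 ⇒ 25 days.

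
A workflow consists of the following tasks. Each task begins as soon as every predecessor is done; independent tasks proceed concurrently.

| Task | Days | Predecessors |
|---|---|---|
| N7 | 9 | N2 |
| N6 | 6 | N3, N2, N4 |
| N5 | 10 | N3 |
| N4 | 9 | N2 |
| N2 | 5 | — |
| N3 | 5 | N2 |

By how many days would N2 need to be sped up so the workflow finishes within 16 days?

4

Current finish: 20 days; target: 16.
N2 is on every critical path, so each day cut from N2 cuts the finish by one (this holds down to a finish of 16).
Need 20 − 16 = 4 days off N2 → N2 becomes 1 day, finish becomes 16.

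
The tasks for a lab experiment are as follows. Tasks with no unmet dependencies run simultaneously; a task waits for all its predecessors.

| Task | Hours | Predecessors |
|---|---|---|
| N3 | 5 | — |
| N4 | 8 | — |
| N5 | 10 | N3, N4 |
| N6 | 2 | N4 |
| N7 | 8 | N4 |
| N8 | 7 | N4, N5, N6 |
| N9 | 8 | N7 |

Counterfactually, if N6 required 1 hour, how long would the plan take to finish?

Critical path before the change: N4→N5→N8 = 8+10+7 = 25 giving 25 hours.
N6 has 8 hours of float (longest path through it is 17).
The critical path is still N4→N5→N8; finish is now 25 hours.

25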